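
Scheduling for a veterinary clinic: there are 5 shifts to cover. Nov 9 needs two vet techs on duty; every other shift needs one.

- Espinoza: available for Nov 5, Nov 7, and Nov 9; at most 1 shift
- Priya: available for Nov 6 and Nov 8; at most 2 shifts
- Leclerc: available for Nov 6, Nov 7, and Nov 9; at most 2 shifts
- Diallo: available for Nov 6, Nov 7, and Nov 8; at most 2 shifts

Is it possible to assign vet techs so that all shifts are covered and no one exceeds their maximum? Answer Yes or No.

Total capacity is 7 and 6 slots are needed, so capacity alone doesn't rule it out.
Shifts {Nov 5, Nov 9} need 3 worker-slots in total, but the vet techs available for any of those shifts (Espinoza and Leclerc) can supply at most 2 among them. So no valid schedule exists.

No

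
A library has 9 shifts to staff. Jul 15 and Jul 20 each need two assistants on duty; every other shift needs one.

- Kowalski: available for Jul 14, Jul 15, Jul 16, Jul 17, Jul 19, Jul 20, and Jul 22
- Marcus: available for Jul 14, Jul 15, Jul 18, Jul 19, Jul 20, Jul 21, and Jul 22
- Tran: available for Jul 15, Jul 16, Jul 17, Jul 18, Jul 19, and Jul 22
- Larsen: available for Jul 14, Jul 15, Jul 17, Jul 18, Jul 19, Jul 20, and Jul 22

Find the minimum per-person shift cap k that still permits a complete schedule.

3

With 4 assistants and 11 worker-slots to fill, someone must work at least ⌈11/4⌉ = 3 shifts, so k ≥ 3.
k = 3 works: Jul 14→Kowalski, Jul 15→Tran+Larsen, Jul 16→Kowalski, Jul 17→Kowalski, Jul 18→Marcus, Jul 19→Tran, Jul 20→Marcus+Larsen, Jul 21→Marcus, Jul 22→Tran.
Loads: Kowalski 3, Marcus 3, Tran 3, Larsen 2 — all ≤ 3.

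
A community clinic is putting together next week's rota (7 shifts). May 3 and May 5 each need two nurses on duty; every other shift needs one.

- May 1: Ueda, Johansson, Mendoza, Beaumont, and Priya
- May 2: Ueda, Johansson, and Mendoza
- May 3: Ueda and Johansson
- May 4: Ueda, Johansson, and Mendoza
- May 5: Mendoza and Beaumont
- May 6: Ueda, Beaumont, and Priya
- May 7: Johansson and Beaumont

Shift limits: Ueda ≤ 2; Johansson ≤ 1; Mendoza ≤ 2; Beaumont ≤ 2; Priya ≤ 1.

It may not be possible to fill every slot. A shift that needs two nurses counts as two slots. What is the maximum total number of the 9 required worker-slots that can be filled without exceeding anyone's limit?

8

Total capacity across all nurses is 2+1+2+2+1 = 8, and 9 slots are needed, so at most 8 can be filled.
An assignment achieving 8: May 2→Ueda, May 3→Ueda+Johansson, May 4→Mendoza, May 5→Mendoza+Beaumont, May 6→Priya, May 7→Beaumont.
Loads: Ueda 2/2, Johansson 1/1, Mendoza 2/2, Beaumont 2/2, Priya 1/1.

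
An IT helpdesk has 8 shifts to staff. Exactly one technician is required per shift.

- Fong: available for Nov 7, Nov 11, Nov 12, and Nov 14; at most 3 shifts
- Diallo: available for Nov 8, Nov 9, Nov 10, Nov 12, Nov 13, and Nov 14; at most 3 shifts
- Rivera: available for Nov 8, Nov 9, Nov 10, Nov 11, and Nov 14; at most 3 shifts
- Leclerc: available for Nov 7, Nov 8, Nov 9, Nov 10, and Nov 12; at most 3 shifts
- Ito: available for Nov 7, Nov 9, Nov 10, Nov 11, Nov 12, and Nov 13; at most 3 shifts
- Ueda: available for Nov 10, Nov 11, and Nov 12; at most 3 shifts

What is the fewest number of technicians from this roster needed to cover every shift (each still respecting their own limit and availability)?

8 slots to fill and no one can take more than 3, so at least ⌈8/3⌉ = 3 technicians are needed.
Fong, Diallo, and Rivera alone can cover everything: Nov 7→Fong, Nov 8→Diallo, Nov 9→Diallo, Nov 10→Rivera, Nov 11→Fong, Nov 12→Fong, Nov 13→Diallo, Nov 14→Rivera.

3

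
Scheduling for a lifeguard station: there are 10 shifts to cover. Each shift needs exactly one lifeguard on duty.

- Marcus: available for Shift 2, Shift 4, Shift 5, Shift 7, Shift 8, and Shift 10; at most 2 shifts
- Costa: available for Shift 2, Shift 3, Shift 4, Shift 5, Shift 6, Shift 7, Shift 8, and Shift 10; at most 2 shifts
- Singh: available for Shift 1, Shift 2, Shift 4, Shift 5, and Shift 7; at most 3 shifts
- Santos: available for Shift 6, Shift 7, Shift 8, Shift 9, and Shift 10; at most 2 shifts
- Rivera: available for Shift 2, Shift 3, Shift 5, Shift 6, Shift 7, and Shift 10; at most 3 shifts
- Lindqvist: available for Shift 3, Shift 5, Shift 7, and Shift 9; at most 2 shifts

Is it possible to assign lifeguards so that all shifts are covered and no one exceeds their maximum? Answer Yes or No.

Shift 1 can only be covered by Singh, so that assignment is forced.
One valid schedule: Shift 1→Singh, Shift 2→Singh, Shift 3→Costa, Shift 4→Marcus, Shift 5→Singh, Shift 6→Costa, Shift 7→Rivera, Shift 8→Marcus, Shift 9→Santos, Shift 10→Santos.
Loads: Marcus 2/2, Costa 2/2, Singh 3/3, Santos 2/2, Rivera 1/3, Lindqvist 0/2 — all within limits.

Yes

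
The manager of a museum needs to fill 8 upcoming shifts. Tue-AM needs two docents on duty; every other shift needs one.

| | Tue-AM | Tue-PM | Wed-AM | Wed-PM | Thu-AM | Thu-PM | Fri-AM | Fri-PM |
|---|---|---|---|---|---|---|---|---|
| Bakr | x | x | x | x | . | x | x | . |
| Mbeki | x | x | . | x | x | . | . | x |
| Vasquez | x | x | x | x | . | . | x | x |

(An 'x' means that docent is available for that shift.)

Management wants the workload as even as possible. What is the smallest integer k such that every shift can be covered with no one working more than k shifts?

With 3 docents and 9 worker-slots to fill, someone must work at least ⌈9/3⌉ = 3 shifts, so k ≥ 3.
k = 3 works: Tue-AM→Mbeki+Vasquez, Tue-PM→Vasquez, Wed-AM→Bakr, Wed-PM→Vasquez, Thu-AM→Mbeki, Thu-PM→Bakr, Fri-AM→Bakr, Fri-PM→Mbeki.
Loads: Bakr 3, Mbeki 3, Vasquez 3 — all ≤ 3.

3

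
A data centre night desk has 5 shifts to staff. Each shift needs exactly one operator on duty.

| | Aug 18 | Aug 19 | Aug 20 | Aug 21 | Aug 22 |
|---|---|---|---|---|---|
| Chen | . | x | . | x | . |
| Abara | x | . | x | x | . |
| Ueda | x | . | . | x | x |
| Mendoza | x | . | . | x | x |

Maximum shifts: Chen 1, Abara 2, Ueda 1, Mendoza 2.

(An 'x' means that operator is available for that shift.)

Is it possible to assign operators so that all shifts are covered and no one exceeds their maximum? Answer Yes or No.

Aug 19 can only be covered by Chen, so that assignment is forced.
Aug 20 can only be covered by Abara, so that assignment is forced.
One valid schedule: Aug 18→Abara, Aug 19→Chen, Aug 20→Abara, Aug 21→Mendoza, Aug 22→Ueda.
Loads: Chen 1/1, Abara 2/2, Ueda 1/1, Mendoza 1/2 — all within limits.

Yes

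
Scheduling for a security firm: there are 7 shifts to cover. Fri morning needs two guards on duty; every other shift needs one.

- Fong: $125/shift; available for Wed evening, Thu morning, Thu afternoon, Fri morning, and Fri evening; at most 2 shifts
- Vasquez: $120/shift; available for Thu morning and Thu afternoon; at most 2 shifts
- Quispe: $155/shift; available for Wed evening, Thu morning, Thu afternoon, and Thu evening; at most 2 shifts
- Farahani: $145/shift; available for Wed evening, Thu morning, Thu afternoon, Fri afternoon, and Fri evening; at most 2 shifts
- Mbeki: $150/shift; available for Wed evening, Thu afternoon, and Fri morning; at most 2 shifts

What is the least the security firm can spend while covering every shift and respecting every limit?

$1085

Thu evening can only be covered by Quispe, so that assignment is forced.
Fri morning can only be covered by Fong and Mbeki, so that assignment is forced.
Fri afternoon can only be covered by Farahani, so that assignment is forced.
Picking the cheapest available guard for each shift independently would cost $1065, but that ignores the shift limits.
An optimal schedule: Wed evening→Farahani, Thu morning→Vasquez, Thu afternoon→Vasquez, Thu evening→Quispe, Fri morning→Fong+Mbeki, Fri afternoon→Farahani, Fri evening→Fong.
Total: 145 + 120 + 120 + 155 + 125 + 150 + 145 + 125 = $1085.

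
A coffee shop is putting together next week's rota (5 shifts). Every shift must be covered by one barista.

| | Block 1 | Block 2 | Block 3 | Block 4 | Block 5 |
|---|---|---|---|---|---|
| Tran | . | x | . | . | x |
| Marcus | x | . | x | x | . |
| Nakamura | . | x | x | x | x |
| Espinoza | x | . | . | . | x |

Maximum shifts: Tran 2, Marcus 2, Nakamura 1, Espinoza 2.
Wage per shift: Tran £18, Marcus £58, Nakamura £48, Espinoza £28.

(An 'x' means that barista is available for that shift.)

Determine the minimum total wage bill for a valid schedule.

Picking the cheapest available barista for each shift independently would cost £160, but that ignores the shift limits.
An optimal schedule: Block 1→Espinoza, Block 2→Tran, Block 3→Nakamura, Block 4→Marcus, Block 5→Tran.
Total: 28 + 18 + 48 + 58 + 18 = £170.

£170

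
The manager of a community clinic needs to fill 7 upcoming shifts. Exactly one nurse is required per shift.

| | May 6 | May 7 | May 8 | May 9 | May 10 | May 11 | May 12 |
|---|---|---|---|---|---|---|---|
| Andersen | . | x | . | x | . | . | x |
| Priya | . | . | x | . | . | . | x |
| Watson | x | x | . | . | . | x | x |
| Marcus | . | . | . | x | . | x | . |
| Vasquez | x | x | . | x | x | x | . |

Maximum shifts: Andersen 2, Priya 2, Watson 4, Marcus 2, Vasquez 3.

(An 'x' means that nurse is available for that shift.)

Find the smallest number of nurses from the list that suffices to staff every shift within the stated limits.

7 slots to fill and no one can take more than 4, so at least ⌈7/4⌉ = 2 nurses are needed.
No set of 2 nurses can cover every shift (each such set leaves at least one shift with no one available or exceeds a cap).
Andersen, Priya, and Vasquez alone can cover everything: May 6→Vasquez, May 7→Andersen, May 8→Priya, May 9→Andersen, May 10→Vasquez, May 11→Vasquez, May 12→Priya.

3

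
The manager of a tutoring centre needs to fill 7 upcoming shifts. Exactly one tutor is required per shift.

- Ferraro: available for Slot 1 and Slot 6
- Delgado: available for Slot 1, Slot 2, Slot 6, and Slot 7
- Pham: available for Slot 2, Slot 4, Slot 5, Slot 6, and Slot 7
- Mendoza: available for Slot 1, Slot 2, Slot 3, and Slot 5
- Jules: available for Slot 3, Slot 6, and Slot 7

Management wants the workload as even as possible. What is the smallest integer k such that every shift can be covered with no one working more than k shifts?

With 5 tutors and 7 worker-slots to fill, someone must work at least ⌈7/5⌉ = 2 shifts, so k ≥ 2.
k = 2 works: Slot 1→Ferraro, Slot 2→Delgado, Slot 3→Mendoza, Slot 4→Pham, Slot 5→Pham, Slot 6→Ferraro, Slot 7→Delgado.
Loads: Ferraro 2, Delgado 2, Pham 2, Mendoza 1, Jules 0 — all ≤ 2.

2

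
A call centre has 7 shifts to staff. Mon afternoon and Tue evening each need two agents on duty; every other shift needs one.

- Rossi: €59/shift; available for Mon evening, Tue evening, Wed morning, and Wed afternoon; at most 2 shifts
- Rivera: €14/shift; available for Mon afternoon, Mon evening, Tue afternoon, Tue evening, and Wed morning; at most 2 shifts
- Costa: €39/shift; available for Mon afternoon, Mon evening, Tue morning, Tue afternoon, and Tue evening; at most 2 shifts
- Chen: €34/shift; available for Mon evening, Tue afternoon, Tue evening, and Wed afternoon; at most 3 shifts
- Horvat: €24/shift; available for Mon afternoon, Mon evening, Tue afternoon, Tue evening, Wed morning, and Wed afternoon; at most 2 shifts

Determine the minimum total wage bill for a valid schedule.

Tue morning can only be covered by Costa, so that assignment is forced.
Picking the cheapest available agent for each shift independently would cost €181, but that ignores the shift limits.
An optimal schedule: Mon afternoon→Rivera+Horvat, Mon evening→Chen, Tue morning→Costa, Tue afternoon→Chen, Tue evening→Chen+Costa, Wed morning→Rivera, Wed afternoon→Horvat.
Total: 14 + 24 + 34 + 39 + 34 + 34 + 39 + 14 + 24 = €256.

€256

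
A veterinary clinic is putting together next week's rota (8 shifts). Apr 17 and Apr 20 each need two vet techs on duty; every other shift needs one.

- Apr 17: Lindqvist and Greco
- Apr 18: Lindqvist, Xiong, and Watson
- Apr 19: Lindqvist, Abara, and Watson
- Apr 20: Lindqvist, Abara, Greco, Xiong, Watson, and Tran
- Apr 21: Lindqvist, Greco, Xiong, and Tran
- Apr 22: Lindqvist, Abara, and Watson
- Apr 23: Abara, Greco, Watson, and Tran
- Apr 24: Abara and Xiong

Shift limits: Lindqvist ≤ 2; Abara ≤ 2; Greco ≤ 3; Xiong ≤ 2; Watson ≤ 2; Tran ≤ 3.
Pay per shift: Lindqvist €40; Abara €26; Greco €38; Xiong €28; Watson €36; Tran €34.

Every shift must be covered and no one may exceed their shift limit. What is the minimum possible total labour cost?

Apr 17 can only be covered by Lindqvist and Greco, so that assignment is forced.
Picking the cheapest available vet tech for each shift independently would cost €292, but that ignores the shift limits.
An optimal schedule: Apr 17→Greco+Lindqvist, Apr 18→Xiong, Apr 19→Abara, Apr 20→Xiong+Tran, Apr 21→Tran, Apr 22→Watson, Apr 23→Tran, Apr 24→Abara.
Total: 38 + 40 + 28 + 26 + 28 + 34 + 34 + 36 + 34 + 26 = €324.

€324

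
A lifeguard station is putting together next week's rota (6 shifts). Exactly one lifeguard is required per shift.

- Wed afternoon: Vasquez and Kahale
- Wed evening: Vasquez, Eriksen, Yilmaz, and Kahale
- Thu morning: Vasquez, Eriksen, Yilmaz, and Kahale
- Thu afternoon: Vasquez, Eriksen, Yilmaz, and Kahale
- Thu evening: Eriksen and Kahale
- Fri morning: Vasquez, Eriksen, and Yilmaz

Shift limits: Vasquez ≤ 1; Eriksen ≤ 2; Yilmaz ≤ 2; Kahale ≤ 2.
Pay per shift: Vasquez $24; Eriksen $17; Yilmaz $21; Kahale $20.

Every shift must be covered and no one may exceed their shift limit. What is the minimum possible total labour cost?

$116

Picking the cheapest available lifeguard for each shift independently would cost $105, but that ignores the shift limits.
An optimal schedule: Wed afternoon→Kahale, Wed evening→Kahale, Thu morning→Yilmaz, Thu afternoon→Yilmaz, Thu evening→Eriksen, Fri morning→Eriksen.
Total: 20 + 20 + 21 + 21 + 17 + 17 = $116.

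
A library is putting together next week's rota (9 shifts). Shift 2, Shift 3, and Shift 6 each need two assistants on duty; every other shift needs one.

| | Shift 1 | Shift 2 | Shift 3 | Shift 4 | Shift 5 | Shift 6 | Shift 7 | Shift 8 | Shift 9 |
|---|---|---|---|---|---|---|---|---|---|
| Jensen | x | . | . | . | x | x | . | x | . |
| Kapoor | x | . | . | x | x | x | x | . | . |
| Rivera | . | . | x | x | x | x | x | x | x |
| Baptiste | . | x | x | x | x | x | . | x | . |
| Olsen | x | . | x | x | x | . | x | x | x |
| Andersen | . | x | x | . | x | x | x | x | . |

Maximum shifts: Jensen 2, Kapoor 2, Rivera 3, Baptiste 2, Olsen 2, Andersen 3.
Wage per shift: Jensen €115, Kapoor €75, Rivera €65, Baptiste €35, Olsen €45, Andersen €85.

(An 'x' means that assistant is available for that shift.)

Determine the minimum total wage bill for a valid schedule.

€760

Shift 2 can only be covered by Baptiste and Andersen, so that assignment is forced.
Picking the cheapest available assistant for each shift independently would cost €540, but that ignores the shift limits.
An optimal schedule: Shift 1→Olsen, Shift 2→Baptiste+Andersen, Shift 3→Rivera+Andersen, Shift 4→Baptiste, Shift 5→Kapoor, Shift 6→Kapoor+Andersen, Shift 7→Rivera, Shift 8→Rivera, Shift 9→Olsen.
Total: 45 + 35 + 85 + 65 + 85 + 35 + 75 + 75 + 85 + 65 + 65 + 45 = €760.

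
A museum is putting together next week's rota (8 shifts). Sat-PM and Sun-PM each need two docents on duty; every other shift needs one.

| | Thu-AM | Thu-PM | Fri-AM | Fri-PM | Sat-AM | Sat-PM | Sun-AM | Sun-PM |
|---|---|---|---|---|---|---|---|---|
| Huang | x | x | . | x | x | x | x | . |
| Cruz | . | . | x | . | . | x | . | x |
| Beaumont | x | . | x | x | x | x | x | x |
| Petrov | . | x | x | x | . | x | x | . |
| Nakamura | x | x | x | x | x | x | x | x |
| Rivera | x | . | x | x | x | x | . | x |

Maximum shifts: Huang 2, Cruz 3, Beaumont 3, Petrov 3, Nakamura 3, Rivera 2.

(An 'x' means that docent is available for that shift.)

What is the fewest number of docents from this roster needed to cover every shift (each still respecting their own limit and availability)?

10 slots to fill and no one can take more than 3, so at least ⌈10/3⌉ = 4 docents are needed.
Huang, Cruz, Beaumont, and Petrov alone can cover everything: Thu-AM→Huang, Thu-PM→Huang, Fri-AM→Cruz, Fri-PM→Beaumont, Sat-AM→Beaumont, Sat-PM→Cruz+Petrov, Sun-AM→Petrov, Sun-PM→Cruz+Beaumont.

4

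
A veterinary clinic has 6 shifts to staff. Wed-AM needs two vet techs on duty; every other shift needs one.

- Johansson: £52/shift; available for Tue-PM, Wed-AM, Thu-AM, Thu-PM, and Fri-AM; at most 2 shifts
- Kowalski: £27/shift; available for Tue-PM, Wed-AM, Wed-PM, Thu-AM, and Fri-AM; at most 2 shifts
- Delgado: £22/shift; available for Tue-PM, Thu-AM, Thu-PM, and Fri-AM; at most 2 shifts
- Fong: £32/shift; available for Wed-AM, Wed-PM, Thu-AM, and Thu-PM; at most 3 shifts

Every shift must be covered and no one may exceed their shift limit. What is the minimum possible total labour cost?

Picking the cheapest available vet tech for each shift independently would cost £174, but that ignores the shift limits.
An optimal schedule: Tue-PM→Delgado, Wed-AM→Kowalski+Fong, Wed-PM→Kowalski, Thu-AM→Fong, Thu-PM→Fong, Fri-AM→Delgado.
Total: 22 + 27 + 32 + 27 + 32 + 32 + 22 = £194.

£194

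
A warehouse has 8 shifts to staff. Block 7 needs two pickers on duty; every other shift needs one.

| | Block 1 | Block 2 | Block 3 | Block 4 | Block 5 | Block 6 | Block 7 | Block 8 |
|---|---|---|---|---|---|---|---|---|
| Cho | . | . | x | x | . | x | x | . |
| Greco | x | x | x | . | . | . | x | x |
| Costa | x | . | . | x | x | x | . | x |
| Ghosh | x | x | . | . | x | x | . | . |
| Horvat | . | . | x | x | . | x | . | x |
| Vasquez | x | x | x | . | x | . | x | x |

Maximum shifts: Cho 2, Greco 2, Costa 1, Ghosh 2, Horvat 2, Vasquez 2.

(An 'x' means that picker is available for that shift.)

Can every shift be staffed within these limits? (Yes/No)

One valid schedule: Block 1→Ghosh, Block 2→Greco, Block 3→Horvat, Block 4→Cho, Block 5→Costa, Block 6→Ghosh, Block 7→Cho+Greco, Block 8→Horvat.
Loads: Cho 2/2, Greco 2/2, Costa 1/1, Ghosh 2/2, Horvat 2/2, Vasquez 0/2 — all within limits.

Yes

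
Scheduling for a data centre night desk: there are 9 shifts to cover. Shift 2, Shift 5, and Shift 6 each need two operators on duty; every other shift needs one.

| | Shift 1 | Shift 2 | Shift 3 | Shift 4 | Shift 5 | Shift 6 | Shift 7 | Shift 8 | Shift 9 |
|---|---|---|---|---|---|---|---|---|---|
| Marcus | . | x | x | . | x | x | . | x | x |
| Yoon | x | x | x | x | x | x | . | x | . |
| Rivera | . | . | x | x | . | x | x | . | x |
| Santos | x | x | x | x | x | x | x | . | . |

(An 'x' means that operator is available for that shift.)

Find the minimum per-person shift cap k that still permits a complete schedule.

With 4 operators and 12 worker-slots to fill, someone must work at least ⌈12/4⌉ = 3 shifts, so k ≥ 3.
k = 3 works: Shift 1→Yoon, Shift 2→Marcus+Yoon, Shift 3→Santos, Shift 4→Rivera, Shift 5→Yoon+Santos, Shift 6→Rivera+Santos, Shift 7→Rivera, Shift 8→Marcus, Shift 9→Marcus.
Loads: Marcus 3, Yoon 3, Rivera 3, Santos 3 — all ≤ 3.

3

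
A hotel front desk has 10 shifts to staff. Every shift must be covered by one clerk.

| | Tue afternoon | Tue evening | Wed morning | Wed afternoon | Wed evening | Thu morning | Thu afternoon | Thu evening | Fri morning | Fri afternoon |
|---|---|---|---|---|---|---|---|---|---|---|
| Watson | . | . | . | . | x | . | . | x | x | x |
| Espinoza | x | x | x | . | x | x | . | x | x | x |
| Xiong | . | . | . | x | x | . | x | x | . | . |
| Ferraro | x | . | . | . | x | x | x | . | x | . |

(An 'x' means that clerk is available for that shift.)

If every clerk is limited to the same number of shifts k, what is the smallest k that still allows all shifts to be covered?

With 4 clerks and 10 worker-slots to fill, someone must work at least ⌈10/4⌉ = 3 shifts, so k ≥ 3.
k = 3 works: Tue afternoon→Espinoza, Tue evening→Espinoza, Wed morning→Espinoza, Wed afternoon→Xiong, Wed evening→Xiong, Thu morning→Ferraro, Thu afternoon→Xiong, Thu evening→Watson, Fri morning→Watson, Fri afternoon→Watson.
Loads: Watson 3, Espinoza 3, Xiong 3, Ferraro 1 — all ≤ 3.

3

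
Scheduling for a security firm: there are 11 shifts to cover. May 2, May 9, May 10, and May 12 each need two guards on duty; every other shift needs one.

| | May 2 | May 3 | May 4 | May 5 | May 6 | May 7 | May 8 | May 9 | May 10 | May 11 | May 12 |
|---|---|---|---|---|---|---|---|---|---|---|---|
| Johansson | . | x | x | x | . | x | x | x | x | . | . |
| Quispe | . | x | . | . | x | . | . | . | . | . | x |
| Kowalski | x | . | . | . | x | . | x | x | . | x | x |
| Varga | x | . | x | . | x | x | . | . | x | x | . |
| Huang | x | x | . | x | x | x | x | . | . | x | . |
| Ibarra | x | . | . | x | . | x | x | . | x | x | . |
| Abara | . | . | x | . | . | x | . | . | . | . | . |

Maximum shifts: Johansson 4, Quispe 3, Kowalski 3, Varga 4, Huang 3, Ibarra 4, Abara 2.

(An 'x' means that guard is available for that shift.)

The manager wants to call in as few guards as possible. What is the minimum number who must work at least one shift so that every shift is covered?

15 slots to fill and no one can take more than 4, so at least ⌈15/4⌉ = 4 guards are needed.
No set of 4 guards can cover every shift (each such set leaves at least one shift with no one available or exceeds a cap).
Johansson, Quispe, Kowalski, Varga, and Huang alone can cover everything: May 2→Kowalski+Varga, May 3→Quispe, May 4→Johansson, May 5→Johansson, May 6→Quispe, May 7→Varga, May 8→Huang, May 9→Johansson+Kowalski, May 10→Johansson+Varga, May 11→Varga, May 12→Quispe+Kowalski.

5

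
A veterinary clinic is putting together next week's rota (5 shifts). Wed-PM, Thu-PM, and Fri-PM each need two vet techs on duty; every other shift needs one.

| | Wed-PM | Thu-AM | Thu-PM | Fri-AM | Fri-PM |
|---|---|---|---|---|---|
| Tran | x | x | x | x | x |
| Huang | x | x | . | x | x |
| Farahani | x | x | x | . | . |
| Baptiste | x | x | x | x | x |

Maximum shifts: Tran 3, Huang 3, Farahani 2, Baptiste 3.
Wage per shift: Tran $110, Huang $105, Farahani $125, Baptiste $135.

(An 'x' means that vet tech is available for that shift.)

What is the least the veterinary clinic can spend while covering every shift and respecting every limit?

Picking the cheapest available vet tech for each shift independently would cost $875, but that ignores the shift limits.
An optimal schedule: Wed-PM→Huang+Farahani, Thu-AM→Huang, Thu-PM→Tran+Farahani, Fri-AM→Tran, Fri-PM→Tran+Huang.
Total: 105 + 125 + 105 + 110 + 125 + 110 + 110 + 105 = $895.

$895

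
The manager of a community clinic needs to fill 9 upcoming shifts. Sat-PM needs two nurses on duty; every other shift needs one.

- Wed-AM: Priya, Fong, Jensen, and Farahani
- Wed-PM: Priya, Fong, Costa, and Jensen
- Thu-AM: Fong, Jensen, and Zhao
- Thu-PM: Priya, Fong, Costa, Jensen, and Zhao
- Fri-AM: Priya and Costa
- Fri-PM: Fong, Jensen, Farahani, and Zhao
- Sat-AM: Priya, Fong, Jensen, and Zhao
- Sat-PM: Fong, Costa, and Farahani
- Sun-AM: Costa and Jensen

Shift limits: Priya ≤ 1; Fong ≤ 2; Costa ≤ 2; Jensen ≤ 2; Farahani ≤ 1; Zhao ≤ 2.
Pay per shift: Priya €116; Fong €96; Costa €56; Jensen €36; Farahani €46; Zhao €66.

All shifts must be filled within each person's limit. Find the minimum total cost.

€670

Picking the cheapest available nurse for each shift independently would cost €410, but that ignores the shift limits.
An optimal schedule: Wed-AM→Jensen, Wed-PM→Jensen, Thu-AM→Fong, Thu-PM→Zhao, Fri-AM→Priya, Fri-PM→Farahani, Sat-AM→Zhao, Sat-PM→Fong+Costa, Sun-AM→Costa.
Total: 36 + 36 + 96 + 66 + 116 + 46 + 66 + 96 + 56 + 56 = €670.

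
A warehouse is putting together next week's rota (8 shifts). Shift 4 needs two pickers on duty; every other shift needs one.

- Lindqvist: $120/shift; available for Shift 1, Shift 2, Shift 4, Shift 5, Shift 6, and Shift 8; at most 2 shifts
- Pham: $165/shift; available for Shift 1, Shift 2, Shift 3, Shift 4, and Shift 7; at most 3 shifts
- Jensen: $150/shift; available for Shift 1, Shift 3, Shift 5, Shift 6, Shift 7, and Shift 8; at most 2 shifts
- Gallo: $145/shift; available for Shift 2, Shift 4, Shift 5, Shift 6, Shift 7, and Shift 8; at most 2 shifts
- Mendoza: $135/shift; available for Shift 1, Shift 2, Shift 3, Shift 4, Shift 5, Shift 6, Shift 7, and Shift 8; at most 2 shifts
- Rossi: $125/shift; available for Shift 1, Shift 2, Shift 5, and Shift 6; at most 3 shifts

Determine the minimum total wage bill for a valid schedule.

Picking the cheapest available picker for each shift independently would cost $1125, but that ignores the shift limits.
An optimal schedule: Shift 1→Rossi, Shift 2→Rossi, Shift 3→Mendoza, Shift 4→Lindqvist+Gallo, Shift 5→Rossi, Shift 6→Gallo, Shift 7→Mendoza, Shift 8→Lindqvist.
Total: 125 + 125 + 135 + 120 + 145 + 125 + 145 + 135 + 120 = $1175.

$1175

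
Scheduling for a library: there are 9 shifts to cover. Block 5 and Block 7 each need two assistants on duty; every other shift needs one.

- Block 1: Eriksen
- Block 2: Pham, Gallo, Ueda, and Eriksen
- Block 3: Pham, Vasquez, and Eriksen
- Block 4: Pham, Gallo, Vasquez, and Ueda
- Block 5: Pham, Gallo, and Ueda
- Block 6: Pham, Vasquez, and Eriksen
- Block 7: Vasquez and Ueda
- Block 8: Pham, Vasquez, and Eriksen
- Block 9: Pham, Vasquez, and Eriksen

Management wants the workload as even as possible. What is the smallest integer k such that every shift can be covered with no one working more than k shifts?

With 5 assistants and 11 worker-slots to fill, someone must work at least ⌈11/5⌉ = 3 shifts, so k ≥ 3.
k = 3 works: Block 1→Eriksen, Block 2→Gallo, Block 3→Pham, Block 4→Gallo, Block 5→Pham+Gallo, Block 6→Pham, Block 7→Vasquez+Ueda, Block 8→Vasquez, Block 9→Vasquez.
Loads: Pham 3, Gallo 3, Vasquez 3, Ueda 1, Eriksen 1 — all ≤ 3.

3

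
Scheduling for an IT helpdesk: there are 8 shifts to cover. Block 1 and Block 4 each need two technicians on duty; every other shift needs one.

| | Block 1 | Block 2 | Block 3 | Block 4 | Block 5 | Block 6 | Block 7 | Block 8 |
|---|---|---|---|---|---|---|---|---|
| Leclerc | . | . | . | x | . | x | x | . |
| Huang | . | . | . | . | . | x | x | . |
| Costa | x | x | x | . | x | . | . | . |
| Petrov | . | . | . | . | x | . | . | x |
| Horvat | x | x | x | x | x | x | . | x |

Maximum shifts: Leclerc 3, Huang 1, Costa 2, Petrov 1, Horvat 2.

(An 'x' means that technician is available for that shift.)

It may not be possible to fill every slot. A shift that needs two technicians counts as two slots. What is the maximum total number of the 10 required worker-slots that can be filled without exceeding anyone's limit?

Total capacity across all technicians is 3+1+2+1+2 = 9, and 10 slots are needed, so at most 9 can be filled.
Shifts {Block 1, Block 2, Block 3, Block 4} need 6 slots but only Leclerc, Costa, and Horvat are available for them, supplying at most 5 — so at least 1 slot must go unfilled.
An assignment achieving 8: Block 1→Costa+Horvat, Block 2→Costa, Block 3→Horvat, Block 4→Leclerc, Block 6→Leclerc, Block 7→Leclerc, Block 8→Petrov.
Loads: Leclerc 3/3, Huang 0/1, Costa 2/2, Petrov 1/1, Horvat 2/2.

8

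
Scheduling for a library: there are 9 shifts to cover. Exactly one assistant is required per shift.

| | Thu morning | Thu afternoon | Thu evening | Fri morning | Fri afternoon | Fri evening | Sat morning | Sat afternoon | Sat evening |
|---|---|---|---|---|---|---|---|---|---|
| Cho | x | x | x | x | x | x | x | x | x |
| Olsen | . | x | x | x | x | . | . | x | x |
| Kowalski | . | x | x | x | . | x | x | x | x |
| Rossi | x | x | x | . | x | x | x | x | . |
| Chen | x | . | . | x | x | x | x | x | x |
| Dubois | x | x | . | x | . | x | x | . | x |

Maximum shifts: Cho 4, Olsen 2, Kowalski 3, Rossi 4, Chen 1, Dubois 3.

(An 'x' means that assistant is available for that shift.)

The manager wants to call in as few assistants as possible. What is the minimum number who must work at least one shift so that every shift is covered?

3

9 slots to fill and no one can take more than 4, so at least ⌈9/4⌉ = 3 assistants are needed.
Cho, Olsen, and Kowalski alone can cover everything: Thu morning→Cho, Thu afternoon→Olsen, Thu evening→Olsen, Fri morning→Kowalski, Fri afternoon→Cho, Fri evening→Cho, Sat morning→Cho, Sat afternoon→Kowalski, Sat evening→Kowalski.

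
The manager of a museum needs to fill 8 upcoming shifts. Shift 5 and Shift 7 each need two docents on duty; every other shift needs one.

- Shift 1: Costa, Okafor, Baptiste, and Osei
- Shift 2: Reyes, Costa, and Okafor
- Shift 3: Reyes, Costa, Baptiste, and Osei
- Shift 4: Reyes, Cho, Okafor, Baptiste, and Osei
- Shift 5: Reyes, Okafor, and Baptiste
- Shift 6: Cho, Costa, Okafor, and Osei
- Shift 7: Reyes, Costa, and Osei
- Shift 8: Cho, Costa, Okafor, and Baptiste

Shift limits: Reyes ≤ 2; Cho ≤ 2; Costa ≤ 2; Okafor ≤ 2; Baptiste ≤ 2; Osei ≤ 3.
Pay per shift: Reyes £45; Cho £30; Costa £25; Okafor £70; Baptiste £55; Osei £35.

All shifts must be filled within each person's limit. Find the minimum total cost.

£360

Picking the cheapest available docent for each shift independently would cost £315, but that ignores the shift limits.
An optimal schedule: Shift 1→Osei, Shift 2→Costa, Shift 3→Osei, Shift 4→Reyes, Shift 5→Reyes+Baptiste, Shift 6→Cho, Shift 7→Costa+Osei, Shift 8→Cho.
Total: 35 + 25 + 35 + 45 + 45 + 55 + 30 + 25 + 35 + 30 = £360.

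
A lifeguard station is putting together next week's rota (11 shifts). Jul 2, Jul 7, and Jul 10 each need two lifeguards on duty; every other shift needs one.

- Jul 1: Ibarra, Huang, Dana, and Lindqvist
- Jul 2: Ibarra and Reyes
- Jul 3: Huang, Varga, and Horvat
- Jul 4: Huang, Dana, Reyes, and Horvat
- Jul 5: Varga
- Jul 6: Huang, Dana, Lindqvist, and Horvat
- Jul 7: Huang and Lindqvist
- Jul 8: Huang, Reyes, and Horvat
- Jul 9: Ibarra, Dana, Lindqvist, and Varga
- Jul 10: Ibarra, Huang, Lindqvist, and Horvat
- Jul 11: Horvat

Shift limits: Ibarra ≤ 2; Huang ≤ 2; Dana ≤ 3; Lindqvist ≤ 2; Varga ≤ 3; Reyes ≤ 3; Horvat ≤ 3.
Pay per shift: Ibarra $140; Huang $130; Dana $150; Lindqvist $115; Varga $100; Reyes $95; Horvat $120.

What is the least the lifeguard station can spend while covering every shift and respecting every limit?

$1575

Jul 2 can only be covered by Ibarra and Reyes, so that assignment is forced.
Jul 5 can only be covered by Varga, so that assignment is forced.
Jul 7 can only be covered by Huang and Lindqvist, so that assignment is forced.
Picking the cheapest available lifeguard for each shift independently would cost $1555, but that ignores the shift limits.
An optimal schedule: Jul 1→Lindqvist, Jul 2→Reyes+Ibarra, Jul 3→Varga, Jul 4→Reyes, Jul 5→Varga, Jul 6→Horvat, Jul 7→Lindqvist+Huang, Jul 8→Reyes, Jul 9→Varga, Jul 10→Horvat+Huang, Jul 11→Horvat.
Total: 115 + 95 + 140 + 100 + 95 + 100 + 120 + 115 + 130 + 95 + 100 + 120 + 130 + 120 = $1575.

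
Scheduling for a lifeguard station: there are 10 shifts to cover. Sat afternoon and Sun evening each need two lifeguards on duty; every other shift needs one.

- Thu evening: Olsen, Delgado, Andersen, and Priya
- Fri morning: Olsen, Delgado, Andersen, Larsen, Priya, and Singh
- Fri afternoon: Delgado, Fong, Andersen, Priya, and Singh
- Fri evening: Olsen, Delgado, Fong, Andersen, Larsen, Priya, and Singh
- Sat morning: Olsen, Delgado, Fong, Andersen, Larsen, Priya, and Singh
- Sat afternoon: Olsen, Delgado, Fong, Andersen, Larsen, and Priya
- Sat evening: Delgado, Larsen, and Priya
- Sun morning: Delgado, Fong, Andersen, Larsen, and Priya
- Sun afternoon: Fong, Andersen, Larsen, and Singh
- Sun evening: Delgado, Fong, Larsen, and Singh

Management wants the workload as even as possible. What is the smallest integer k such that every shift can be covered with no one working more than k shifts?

With 7 lifeguards and 12 worker-slots to fill, someone must work at least ⌈12/7⌉ = 2 shifts, so k ≥ 2.
k = 2 works: Thu evening→Olsen, Fri morning→Olsen, Fri afternoon→Delgado, Fri evening→Andersen, Sat morning→Andersen, Sat afternoon→Larsen+Priya, Sat evening→Delgado, Sun morning→Fong, Sun afternoon→Fong, Sun evening→Larsen+Singh.
Loads: Olsen 2, Delgado 2, Fong 2, Andersen 2, Larsen 2, Priya 1, Singh 1 — all ≤ 2.

2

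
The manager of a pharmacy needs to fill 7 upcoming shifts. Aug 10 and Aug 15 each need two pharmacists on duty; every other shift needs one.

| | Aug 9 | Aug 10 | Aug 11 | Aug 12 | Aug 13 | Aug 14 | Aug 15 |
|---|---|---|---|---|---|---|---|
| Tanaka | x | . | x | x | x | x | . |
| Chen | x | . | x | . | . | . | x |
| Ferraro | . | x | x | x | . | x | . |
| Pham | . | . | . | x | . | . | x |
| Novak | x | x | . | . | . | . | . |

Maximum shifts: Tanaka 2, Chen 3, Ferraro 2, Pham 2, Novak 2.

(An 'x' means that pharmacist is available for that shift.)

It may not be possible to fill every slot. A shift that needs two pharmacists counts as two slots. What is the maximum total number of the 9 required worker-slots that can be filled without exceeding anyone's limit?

9

Total capacity across all pharmacists is 2+3+2+2+2 = 11, and 9 slots are needed, so at most 9 can be filled.
An assignment achieving 9: Aug 9→Chen, Aug 10→Ferraro+Novak, Aug 11→Chen, Aug 12→Ferraro, Aug 13→Tanaka, Aug 14→Tanaka, Aug 15→Chen+Pham.
Loads: Tanaka 2/2, Chen 3/3, Ferraro 2/2, Pham 1/2, Novak 1/2.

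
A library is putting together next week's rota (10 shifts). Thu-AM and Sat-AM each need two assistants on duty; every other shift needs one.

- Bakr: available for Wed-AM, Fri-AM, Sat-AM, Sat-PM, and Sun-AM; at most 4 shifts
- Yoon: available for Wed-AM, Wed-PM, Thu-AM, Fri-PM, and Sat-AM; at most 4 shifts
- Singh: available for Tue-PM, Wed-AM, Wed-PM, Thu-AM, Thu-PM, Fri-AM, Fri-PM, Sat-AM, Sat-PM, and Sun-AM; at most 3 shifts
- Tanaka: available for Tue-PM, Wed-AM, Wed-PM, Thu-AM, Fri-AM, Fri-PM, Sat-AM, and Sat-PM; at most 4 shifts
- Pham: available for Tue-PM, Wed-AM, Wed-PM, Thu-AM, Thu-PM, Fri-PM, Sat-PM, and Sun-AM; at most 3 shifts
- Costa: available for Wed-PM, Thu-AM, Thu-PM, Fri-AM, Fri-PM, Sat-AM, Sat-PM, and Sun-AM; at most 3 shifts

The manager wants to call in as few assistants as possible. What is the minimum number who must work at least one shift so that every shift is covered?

12 slots to fill and no one can take more than 4, so at least ⌈12/4⌉ = 3 assistants are needed.
No set of 3 assistants can cover every shift (each such set leaves at least one shift with no one available or exceeds a cap).
Bakr, Yoon, Singh, and Tanaka alone can cover everything: Tue-PM→Singh, Wed-AM→Bakr, Wed-PM→Yoon, Thu-AM→Yoon+Singh, Thu-PM→Singh, Fri-AM→Bakr, Fri-PM→Yoon, Sat-AM→Yoon+Tanaka, Sat-PM→Bakr, Sun-AM→Bakr.

4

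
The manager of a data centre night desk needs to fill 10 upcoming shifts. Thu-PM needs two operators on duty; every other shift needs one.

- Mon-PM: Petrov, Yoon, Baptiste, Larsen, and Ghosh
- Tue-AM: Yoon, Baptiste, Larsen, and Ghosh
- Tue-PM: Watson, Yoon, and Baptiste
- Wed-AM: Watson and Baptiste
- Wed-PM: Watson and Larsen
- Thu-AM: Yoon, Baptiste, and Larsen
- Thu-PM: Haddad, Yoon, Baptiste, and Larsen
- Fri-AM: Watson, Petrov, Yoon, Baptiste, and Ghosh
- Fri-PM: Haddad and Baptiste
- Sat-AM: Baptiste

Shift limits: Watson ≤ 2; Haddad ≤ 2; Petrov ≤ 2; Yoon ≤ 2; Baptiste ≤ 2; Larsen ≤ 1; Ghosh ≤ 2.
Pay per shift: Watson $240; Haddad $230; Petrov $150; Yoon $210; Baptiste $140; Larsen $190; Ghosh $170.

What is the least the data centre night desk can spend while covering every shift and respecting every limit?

$2060

Sat-AM can only be covered by Baptiste, so that assignment is forced.
Picking the cheapest available operator for each shift independently would cost $1640, but that ignores the shift limits.
An optimal schedule: Mon-PM→Petrov, Tue-AM→Ghosh, Tue-PM→Watson, Wed-AM→Baptiste, Wed-PM→Larsen, Thu-AM→Yoon, Thu-PM→Yoon+Haddad, Fri-AM→Petrov, Fri-PM→Haddad, Sat-AM→Baptiste.
Total: 150 + 170 + 240 + 140 + 190 + 210 + 210 + 230 + 150 + 230 + 140 = $2060.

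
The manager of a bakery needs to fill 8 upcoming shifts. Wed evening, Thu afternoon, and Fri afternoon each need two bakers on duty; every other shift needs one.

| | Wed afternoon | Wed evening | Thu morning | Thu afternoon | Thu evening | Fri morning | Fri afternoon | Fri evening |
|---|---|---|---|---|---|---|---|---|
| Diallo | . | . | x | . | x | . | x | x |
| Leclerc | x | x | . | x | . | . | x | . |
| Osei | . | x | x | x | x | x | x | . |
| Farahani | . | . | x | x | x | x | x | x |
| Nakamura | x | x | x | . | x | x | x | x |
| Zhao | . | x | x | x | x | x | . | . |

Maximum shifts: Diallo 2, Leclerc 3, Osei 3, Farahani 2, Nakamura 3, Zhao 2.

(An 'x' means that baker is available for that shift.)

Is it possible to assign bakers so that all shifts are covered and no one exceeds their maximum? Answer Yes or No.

One valid schedule: Wed afternoon→Leclerc, Wed evening→Leclerc+Osei, Thu morning→Diallo, Thu afternoon→Leclerc+Farahani, Thu evening→Osei, Fri morning→Osei, Fri afternoon→Farahani+Nakamura, Fri evening→Diallo.
Loads: Diallo 2/2, Leclerc 3/3, Osei 3/3, Farahani 2/2, Nakamura 1/3, Zhao 0/2 — all within limits.

Yes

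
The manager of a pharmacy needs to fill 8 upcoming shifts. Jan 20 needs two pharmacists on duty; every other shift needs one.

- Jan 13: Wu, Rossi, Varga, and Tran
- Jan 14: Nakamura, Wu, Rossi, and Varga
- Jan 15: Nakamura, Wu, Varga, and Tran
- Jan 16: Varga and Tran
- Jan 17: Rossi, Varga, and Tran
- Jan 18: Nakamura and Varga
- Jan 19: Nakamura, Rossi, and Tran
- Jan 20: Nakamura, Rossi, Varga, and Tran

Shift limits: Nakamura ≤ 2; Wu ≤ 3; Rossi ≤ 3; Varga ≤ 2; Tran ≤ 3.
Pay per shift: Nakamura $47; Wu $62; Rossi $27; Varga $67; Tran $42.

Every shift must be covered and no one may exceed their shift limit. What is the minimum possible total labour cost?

Picking the cheapest available pharmacist for each shift independently would cost $308, but that ignores the shift limits.
An optimal schedule: Jan 13→Rossi, Jan 14→Wu, Jan 15→Tran, Jan 16→Tran, Jan 17→Rossi, Jan 18→Nakamura, Jan 19→Rossi, Jan 20→Tran+Nakamura.
Total: 27 + 62 + 42 + 42 + 27 + 47 + 27 + 42 + 47 = $363.

$363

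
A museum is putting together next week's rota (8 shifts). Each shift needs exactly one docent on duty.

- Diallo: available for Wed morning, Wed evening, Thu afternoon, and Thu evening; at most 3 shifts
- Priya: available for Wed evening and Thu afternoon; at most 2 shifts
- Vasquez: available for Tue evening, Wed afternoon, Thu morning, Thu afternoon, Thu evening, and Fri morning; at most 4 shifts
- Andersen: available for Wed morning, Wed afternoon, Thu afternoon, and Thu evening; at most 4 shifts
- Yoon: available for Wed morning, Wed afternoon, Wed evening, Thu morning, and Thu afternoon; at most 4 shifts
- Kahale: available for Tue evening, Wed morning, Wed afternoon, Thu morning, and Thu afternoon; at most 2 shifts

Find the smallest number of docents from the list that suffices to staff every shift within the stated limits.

2

8 slots to fill and no one can take more than 4, so at least ⌈8/4⌉ = 2 docents are needed.
Vasquez and Yoon alone can cover everything: Tue evening→Vasquez, Wed morning→Yoon, Wed afternoon→Vasquez, Wed evening→Yoon, Thu morning→Yoon, Thu afternoon→Yoon, Thu evening→Vasquez, Fri morning→Vasquez.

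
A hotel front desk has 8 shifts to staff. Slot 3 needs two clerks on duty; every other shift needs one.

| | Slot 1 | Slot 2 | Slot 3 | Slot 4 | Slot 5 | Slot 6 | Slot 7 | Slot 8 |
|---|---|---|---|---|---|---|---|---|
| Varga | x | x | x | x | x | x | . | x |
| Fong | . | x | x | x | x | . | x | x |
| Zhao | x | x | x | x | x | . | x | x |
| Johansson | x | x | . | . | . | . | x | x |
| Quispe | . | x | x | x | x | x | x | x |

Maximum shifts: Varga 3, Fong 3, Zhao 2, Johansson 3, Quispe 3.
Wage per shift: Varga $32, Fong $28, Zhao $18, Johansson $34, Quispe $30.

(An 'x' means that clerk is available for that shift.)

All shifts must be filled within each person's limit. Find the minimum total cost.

$242

Picking the cheapest available clerk for each shift independently would cost $184, but that ignores the shift limits.
An optimal schedule: Slot 1→Zhao, Slot 2→Fong, Slot 3→Quispe+Varga, Slot 4→Zhao, Slot 5→Fong, Slot 6→Quispe, Slot 7→Fong, Slot 8→Quispe.
Total: 18 + 28 + 30 + 32 + 18 + 28 + 30 + 28 + 30 = $242.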